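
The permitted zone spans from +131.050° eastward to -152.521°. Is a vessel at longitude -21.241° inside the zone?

No

Band width going east from +131.050° to -152.521°: ((-152.521 − 131.050) mod 360) = 76.429°.
Offset of -21.241° east of the west edge: ((-21.241 − 131.050) mod 360) = 207.709°.
207.709° > 76.429° ⇒ outside.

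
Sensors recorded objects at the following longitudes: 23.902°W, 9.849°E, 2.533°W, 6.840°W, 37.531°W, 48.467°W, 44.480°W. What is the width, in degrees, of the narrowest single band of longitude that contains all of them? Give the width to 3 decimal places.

58.316°

Sort the longitudes: -48.467°, -44.480°, -37.531°, -23.902°, -6.840°, -2.533°, +9.849°.
Eastward gaps between consecutive values (wrapping around): 3.987°, 6.949°, 13.629°, 17.062°, 4.307°, 12.382°, 301.684°.
Largest gap = 301.684° ⇒ minimal covering band is its complement: 360° − 301.684° = 58.316°.
Band runs from -48.467° eastward to +9.849°.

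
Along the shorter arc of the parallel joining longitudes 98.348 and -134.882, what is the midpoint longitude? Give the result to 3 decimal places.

+161.733°

Signed shortest Δλ from +98.348° to -134.882° is +126.770°.
Midpoint longitude = +98.348° + (+126.770°)/2 = +98.348° + 63.385° = +161.733°.
(The naïve average (+98.348 + -134.882)/2 = -18.267° is on the wrong side of the globe.)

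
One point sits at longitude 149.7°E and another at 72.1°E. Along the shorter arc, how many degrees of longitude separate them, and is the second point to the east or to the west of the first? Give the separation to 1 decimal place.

77.6° west

Raw difference: 72.1 − 149.7 = -77.6°.
Normalise into (−180°, 180°]: -77.6° stays -77.6°.
Negative ⇒ the second point lies to the west; separation 77.6°.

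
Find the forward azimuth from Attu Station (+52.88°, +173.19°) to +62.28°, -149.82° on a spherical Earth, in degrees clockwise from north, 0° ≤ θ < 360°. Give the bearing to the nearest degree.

50°

Δλ = -149.82 − 173.19 = -323.01°; wrapped into (−180°, 180°]: 36.99°.
θ = atan2( sin Δλ · cos φ₂ , cos φ₁ · sin φ₂ − sin φ₁ · cos φ₂ · cos Δλ )
  = atan2(0.27987, 0.23797) = 49.626° → normalised to [0°, 360°): 49.626°.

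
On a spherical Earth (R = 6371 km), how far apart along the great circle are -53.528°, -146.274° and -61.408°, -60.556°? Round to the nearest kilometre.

4819 km

Δλ = -60.556 − -146.274 = 85.718°.
Δφ = -61.408 − -53.528 = -7.880°.
a = sin²(Δφ/2) + cos φ₁ · cos φ₂ · sin²(Δλ/2) = 0.136339.
c = 2·atan2(√a, √(1−a)) = 0.75638 rad → d = 6371·c ≈ 4818.93 km.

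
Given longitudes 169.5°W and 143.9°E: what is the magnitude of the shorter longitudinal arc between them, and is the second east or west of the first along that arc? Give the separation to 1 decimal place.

46.6° west

Raw difference: 143.9 − -169.5 = 313.4°.
Normalise into (−180°, 180°]: 313.4° − 360° = -46.6°.
Negative ⇒ the second point lies to the west; separation 46.6°.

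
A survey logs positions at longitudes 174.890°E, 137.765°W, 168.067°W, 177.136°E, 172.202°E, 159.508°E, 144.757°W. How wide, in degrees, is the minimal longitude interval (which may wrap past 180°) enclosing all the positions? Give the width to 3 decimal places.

Sort the longitudes: -168.067°, -144.757°, -137.765°, +159.508°, +172.202°, +174.890°, +177.136°.
Eastward gaps between consecutive values (wrapping around): 23.310°, 6.992°, 297.273°, 12.694°, 2.688°, 2.246°, 14.797°.
Largest gap = 297.273° ⇒ minimal covering band is its complement: 360° − 297.273° = 62.727°.
Band runs from +159.508° eastward to -137.765°, crossing the antimeridian.

62.727°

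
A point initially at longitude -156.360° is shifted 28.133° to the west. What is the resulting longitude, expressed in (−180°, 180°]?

+175.507°

Start at -156.360°; shift −28.133° → -184.493°.
-184.493° lies outside (−180°, 180°]; add 360° → +175.507°.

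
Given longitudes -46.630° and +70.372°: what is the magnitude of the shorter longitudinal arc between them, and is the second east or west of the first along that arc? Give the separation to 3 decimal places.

Raw difference: 70.372 − -46.630 = 117.002°.
Normalise into (−180°, 180°]: 117.002° stays 117.002°.
Positive ⇒ the second point lies to the east; separation 117.002°.

117.002° east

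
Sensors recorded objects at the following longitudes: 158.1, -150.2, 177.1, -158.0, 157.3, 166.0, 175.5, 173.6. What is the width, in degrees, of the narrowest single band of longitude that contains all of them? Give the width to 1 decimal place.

Sort the longitudes: -158.0°, -150.2°, +157.3°, +158.1°, +166.0°, +173.6°, +175.5°, +177.1°.
Eastward gaps between consecutive values (wrapping around): 7.8°, 307.5°, 0.8°, 7.9°, 7.6°, 1.9°, 1.6°, 24.9°.
Largest gap = 307.5° ⇒ minimal covering band is its complement: 360° − 307.5° = 52.5°.
Band runs from +157.3° eastward to -150.2°, crossing the antimeridian.

52.5°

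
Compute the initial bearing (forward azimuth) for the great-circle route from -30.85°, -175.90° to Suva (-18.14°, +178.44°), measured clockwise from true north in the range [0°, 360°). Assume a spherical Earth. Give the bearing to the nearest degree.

337°

Δλ = 178.44 − -175.90 = 354.34°; wrapped into (−180°, 180°]: -5.66°.
θ = atan2( sin Δλ · cos φ₂ , cos φ₁ · sin φ₂ − sin φ₁ · cos φ₂ · cos Δλ )
  = atan2(-0.09372, 0.21764) = -23.298° → normalised to [0°, 360°): 336.702°.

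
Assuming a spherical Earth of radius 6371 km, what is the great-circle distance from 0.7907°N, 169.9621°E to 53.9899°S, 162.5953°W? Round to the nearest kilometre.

Δλ = -162.5953 − 169.9621 = -332.5574°; wrapped into (−180°, 180°]: 27.4426°.
Δφ = -53.9899 − 0.7907 = -54.7806°.
a = sin²(Δφ/2) + cos φ₁ · cos φ₂ · sin²(Δλ/2) = 0.244721.
c = 2·atan2(√a, √(1−a)) = 1.03496 rad → d = 6371·c ≈ 6593.75 km.

6594 km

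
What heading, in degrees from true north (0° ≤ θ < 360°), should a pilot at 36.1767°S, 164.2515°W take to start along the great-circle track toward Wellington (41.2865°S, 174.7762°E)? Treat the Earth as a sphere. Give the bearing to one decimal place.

Δλ = 174.7762 − -164.2515 = 339.0277°; wrapped into (−180°, 180°]: -20.9723°.
θ = atan2( sin Δλ · cos φ₂ , cos φ₁ · sin φ₂ − sin φ₁ · cos φ₂ · cos Δλ )
  = atan2(-0.26895, -0.11845) = -113.769° → normalised to [0°, 360°): 246.231°.

246.2°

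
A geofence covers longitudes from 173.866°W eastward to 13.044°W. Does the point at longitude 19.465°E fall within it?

No

Band width going east from -173.866° to -13.044°: ((-13.044 − -173.866) mod 360) = 160.822°.
Offset of +19.465° east of the west edge: ((19.465 − -173.866) mod 360) = 193.331°.
193.331° > 160.822° ⇒ outside.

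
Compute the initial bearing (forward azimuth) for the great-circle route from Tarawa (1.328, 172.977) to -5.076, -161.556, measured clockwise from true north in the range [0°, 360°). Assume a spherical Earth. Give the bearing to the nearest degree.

Δλ = -161.556 − 172.977 = -334.533°; wrapped into (−180°, 180°]: 25.467°.
θ = atan2( sin Δλ · cos φ₂ , cos φ₁ · sin φ₂ − sin φ₁ · cos φ₂ · cos Δλ )
  = atan2(0.42830, -0.10930) = 104.315° → normalised to [0°, 360°): 104.315°.

104°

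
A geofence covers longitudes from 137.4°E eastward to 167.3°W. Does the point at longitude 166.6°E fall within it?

Band width going east from +137.4° to -167.3°: ((-167.3 − 137.4) mod 360) = 55.3°.
Offset of +166.6° east of the west edge: ((166.6 − 137.4) mod 360) = 29.2°.
29.2° ≤ 55.3° ⇒ inside.

Yes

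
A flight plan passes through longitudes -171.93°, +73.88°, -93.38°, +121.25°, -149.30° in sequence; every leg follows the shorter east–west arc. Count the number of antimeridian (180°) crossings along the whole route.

Leg 1: -171.93° → +73.88°, shortest Δλ = -114.19° (west) — crosses 180°.
Leg 2: +73.88° → -93.38°, shortest Δλ = -167.26° (west) — does not cross 180°.
Leg 3: -93.38° → +121.25°, shortest Δλ = -145.37° (west) — crosses 180°.
Leg 4: +121.25° → -149.30°, shortest Δλ = 89.45° (east) — crosses 180°.
Total crossings: 3.

3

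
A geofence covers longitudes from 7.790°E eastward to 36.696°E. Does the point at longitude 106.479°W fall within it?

No

Band width going east from +7.790° to +36.696°: ((36.696 − 7.790) mod 360) = 28.906°.
Offset of -106.479° east of the west edge: ((-106.479 − 7.790) mod 360) = 245.731°.
245.731° > 28.906° ⇒ outside.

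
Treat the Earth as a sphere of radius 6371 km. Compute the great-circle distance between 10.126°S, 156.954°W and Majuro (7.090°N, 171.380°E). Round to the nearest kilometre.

Δλ = 171.380 − -156.954 = 328.334°; wrapped into (−180°, 180°]: -31.666°.
Δφ = 7.090 − -10.126 = 17.216°.
a = sin²(Δφ/2) + cos φ₁ · cos φ₂ · sin²(Δλ/2) = 0.095121.
c = 2·atan2(√a, √(1−a)) = 0.62706 rad → d = 6371·c ≈ 3994.98 km.

3995 km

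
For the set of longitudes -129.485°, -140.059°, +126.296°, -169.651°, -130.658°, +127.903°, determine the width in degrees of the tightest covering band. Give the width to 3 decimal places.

104.219°

Sort the longitudes: -169.651°, -140.059°, -130.658°, -129.485°, +126.296°, +127.903°.
Eastward gaps between consecutive values (wrapping around): 29.592°, 9.401°, 1.173°, 255.781°, 1.607°, 62.446°.
Largest gap = 255.781° ⇒ minimal covering band is its complement: 360° − 255.781° = 104.219°.
Band runs from +126.296° eastward to -129.485°, crossing the antimeridian.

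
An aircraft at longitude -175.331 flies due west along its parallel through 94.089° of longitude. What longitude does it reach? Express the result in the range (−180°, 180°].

Start at -175.331°; shift −94.089° → -269.420°.
-269.420° lies outside (−180°, 180°]; add 360° → +90.580°.

+90.580°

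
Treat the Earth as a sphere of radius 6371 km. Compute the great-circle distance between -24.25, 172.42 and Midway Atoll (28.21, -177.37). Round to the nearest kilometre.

Δλ = -177.37 − 172.42 = -349.79°; wrapped into (−180°, 180°]: 10.21°.
Δφ = 28.21 − -24.25 = 52.46°.
a = sin²(Δφ/2) + cos φ₁ · cos φ₂ · sin²(Δλ/2) = 0.201704.
c = 2·atan2(√a, √(1−a)) = 0.93155 rad → d = 6371·c ≈ 5934.89 km.

5935 km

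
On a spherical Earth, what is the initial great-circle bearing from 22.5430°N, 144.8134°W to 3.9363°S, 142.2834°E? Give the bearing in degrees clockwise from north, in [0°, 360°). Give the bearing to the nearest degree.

260°

Δλ = 142.2834 − -144.8134 = 287.0968°; wrapped into (−180°, 180°]: -72.9032°.
θ = atan2( sin Δλ · cos φ₂ , cos φ₁ · sin φ₂ − sin φ₁ · cos φ₂ · cos Δλ )
  = atan2(-0.95355, -0.17584) = -100.448° → normalised to [0°, 360°): 259.552°.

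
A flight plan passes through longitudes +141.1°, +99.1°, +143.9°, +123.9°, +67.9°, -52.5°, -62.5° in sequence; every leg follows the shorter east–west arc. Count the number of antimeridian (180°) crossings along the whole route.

Leg 1: +141.1° → +99.1°, shortest Δλ = -42.0° (west) — does not cross 180°.
Leg 2: +99.1° → +143.9°, shortest Δλ = 44.8° (east) — does not cross 180°.
Leg 3: +143.9° → +123.9°, shortest Δλ = -20.0° (west) — does not cross 180°.
Leg 4: +123.9° → +67.9°, shortest Δλ = -56.0° (west) — does not cross 180°.
Leg 5: +67.9° → -52.5°, shortest Δλ = -120.4° (west) — does not cross 180°.
Leg 6: -52.5° → -62.5°, shortest Δλ = -10.0° (west) — does not cross 180°.
Total crossings: 0.

0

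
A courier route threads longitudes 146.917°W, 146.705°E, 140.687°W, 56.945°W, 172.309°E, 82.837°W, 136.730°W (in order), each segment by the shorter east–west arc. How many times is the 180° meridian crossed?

Leg 1: -146.917° → +146.705°, shortest Δλ = -66.378° (west) — crosses 180°.
Leg 2: +146.705° → -140.687°, shortest Δλ = 72.608° (east) — crosses 180°.
Leg 3: -140.687° → -56.945°, shortest Δλ = 83.742° (east) — does not cross 180°.
Leg 4: -56.945° → +172.309°, shortest Δλ = -130.746° (west) — crosses 180°.
Leg 5: +172.309° → -82.837°, shortest Δλ = 104.854° (east) — crosses 180°.
Leg 6: -82.837° → -136.730°, shortest Δλ = -53.893° (west) — does not cross 180°.
Total crossings: 4.

4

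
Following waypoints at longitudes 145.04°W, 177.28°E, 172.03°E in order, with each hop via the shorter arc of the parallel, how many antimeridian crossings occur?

Leg 1: -145.04° → +177.28°, shortest Δλ = -37.68° (west) — crosses 180°.
Leg 2: +177.28° → +172.03°, shortest Δλ = -5.25° (west) — does not cross 180°.
Total crossings: 1.

1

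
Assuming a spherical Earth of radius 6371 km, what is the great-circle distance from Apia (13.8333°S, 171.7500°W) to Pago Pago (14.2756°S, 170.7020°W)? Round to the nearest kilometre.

Δλ = -170.7020 − -171.7500 = 1.0480°.
Δφ = -14.2756 − -13.8333 = -0.4423°.
a = sin²(Δφ/2) + cos φ₁ · cos φ₂ · sin²(Δλ/2) = 0.000094.
c = 2·atan2(√a, √(1−a)) = 0.01935 rad → d = 6371·c ≈ 123.28 km.

123 km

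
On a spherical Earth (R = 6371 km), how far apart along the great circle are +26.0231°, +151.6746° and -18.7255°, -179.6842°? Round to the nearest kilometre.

5859 km

Δλ = -179.6842 − 151.6746 = -331.3588°; wrapped into (−180°, 180°]: 28.6412°.
Δφ = -18.7255 − 26.0231 = -44.7486°.
a = sin²(Δφ/2) + cos φ₁ · cos φ₂ · sin²(Δλ/2) = 0.196967.
c = 2·atan2(√a, √(1−a)) = 0.91969 rad → d = 6371·c ≈ 5859.35 km.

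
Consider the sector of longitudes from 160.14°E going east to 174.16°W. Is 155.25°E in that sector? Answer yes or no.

No

Band width going east from +160.14° to -174.16°: ((-174.16 − 160.14) mod 360) = 25.70°.
Offset of +155.25° east of the west edge: ((155.25 − 160.14) mod 360) = 355.11°.
355.11° > 25.70° ⇒ outside.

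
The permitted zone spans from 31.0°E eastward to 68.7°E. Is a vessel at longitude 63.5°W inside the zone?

No

Band width going east from +31.0° to +68.7°: ((68.7 − 31.0) mod 360) = 37.7°.
Offset of -63.5° east of the west edge: ((-63.5 − 31.0) mod 360) = 265.5°.
265.5° > 37.7° ⇒ outside.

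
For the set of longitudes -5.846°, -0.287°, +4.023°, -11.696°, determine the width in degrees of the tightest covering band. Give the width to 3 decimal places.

15.719°

Sort the longitudes: -11.696°, -5.846°, -0.287°, +4.023°.
Eastward gaps between consecutive values (wrapping around): 5.850°, 5.559°, 4.310°, 344.281°.
Largest gap = 344.281° ⇒ minimal covering band is its complement: 360° − 344.281° = 15.719°.
Band runs from -11.696° eastward to +4.023°.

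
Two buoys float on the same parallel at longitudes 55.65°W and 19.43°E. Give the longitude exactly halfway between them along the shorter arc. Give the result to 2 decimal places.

18.11°W

Signed shortest Δλ from -55.65° to +19.43° is +75.08°.
Midpoint longitude = -55.65° + (+75.08°)/2 = -55.65° + 37.54° = -18.11°.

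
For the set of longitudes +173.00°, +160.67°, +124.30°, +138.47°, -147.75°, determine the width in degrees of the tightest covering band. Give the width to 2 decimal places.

Sort the longitudes: -147.75°, +124.30°, +138.47°, +160.67°, +173.00°.
Eastward gaps between consecutive values (wrapping around): 272.05°, 14.17°, 22.20°, 12.33°, 39.25°.
Largest gap = 272.05° ⇒ minimal covering band is its complement: 360° − 272.05° = 87.95°.
Band runs from +124.30° eastward to -147.75°, crossing the antimeridian.

87.95°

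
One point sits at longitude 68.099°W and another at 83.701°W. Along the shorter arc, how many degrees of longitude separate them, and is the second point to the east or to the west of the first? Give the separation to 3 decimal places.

Raw difference: -83.701 − -68.099 = -15.602°.
Normalise into (−180°, 180°]: -15.602° stays -15.602°.
Negative ⇒ the second point lies to the west; separation 15.602°.

15.602° west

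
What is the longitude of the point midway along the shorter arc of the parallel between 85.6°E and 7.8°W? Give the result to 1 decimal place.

Signed shortest Δλ from +85.6° to -7.8° is -93.4°.
Midpoint longitude = +85.6° + (-93.4°)/2 = +85.6° − 46.7° = +38.9°.

38.9°E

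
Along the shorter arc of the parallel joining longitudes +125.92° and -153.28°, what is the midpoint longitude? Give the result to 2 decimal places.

Signed shortest Δλ from +125.92° to -153.28° is +80.80°.
Midpoint longitude = +125.92° + (+80.80°)/2 = +125.92° + 40.40° = +166.32°.
(The naïve average (+125.92 + -153.28)/2 = -13.68° is on the wrong side of the globe.)

+166.32°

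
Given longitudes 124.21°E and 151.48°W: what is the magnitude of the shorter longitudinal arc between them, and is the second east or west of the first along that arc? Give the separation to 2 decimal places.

Raw difference: -151.48 − 124.21 = -275.69°.
Normalise into (−180°, 180°]: -275.69° + 360° = 84.31°.
Positive ⇒ the second point lies to the east; separation 84.31°.

84.31° east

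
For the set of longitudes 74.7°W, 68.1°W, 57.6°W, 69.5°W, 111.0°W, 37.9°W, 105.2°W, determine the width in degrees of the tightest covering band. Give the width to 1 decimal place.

73.1°

Sort the longitudes: -111.0°, -105.2°, -74.7°, -69.5°, -68.1°, -57.6°, -37.9°.
Eastward gaps between consecutive values (wrapping around): 5.8°, 30.5°, 5.2°, 1.4°, 10.5°, 19.7°, 286.9°.
Largest gap = 286.9° ⇒ minimal covering band is its complement: 360° − 286.9° = 73.1°.
Band runs from -111.0° eastward to -37.9°.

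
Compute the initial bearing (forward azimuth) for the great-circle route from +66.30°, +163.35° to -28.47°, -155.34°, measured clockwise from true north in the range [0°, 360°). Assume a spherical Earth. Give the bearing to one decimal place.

143.9°

Δλ = -155.34 − 163.35 = -318.69°; wrapped into (−180°, 180°]: 41.31°.
θ = atan2( sin Δλ · cos φ₂ , cos φ₁ · sin φ₂ − sin φ₁ · cos φ₂ · cos Δλ )
  = atan2(0.58030, -0.79623) = 143.915° → normalised to [0°, 360°): 143.915°.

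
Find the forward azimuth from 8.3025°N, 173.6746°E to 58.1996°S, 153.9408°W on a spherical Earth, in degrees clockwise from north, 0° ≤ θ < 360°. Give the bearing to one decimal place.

Δλ = -153.9408 − 173.6746 = -327.6154°; wrapped into (−180°, 180°]: 32.3846°.
θ = atan2( sin Δλ · cos φ₂ , cos φ₁ · sin φ₂ − sin φ₁ · cos φ₂ · cos Δλ )
  = atan2(0.28224, -0.90524) = 162.683° → normalised to [0°, 360°): 162.683°.

162.7°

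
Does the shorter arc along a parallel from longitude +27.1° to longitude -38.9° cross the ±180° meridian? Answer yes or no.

Signed shortest Δλ = ((-38.9 − 27.1 + 180) mod 360) − 180 = -66.0°.
Going west by 66.0° from +27.1° reaches -38.9° without touching 180°.

No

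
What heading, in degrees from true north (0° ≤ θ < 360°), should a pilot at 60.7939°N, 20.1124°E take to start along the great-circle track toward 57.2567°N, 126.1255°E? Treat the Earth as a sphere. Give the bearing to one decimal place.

Δλ = 126.1255 − 20.1124 = 106.0131°.
θ = atan2( sin Δλ · cos φ₂ , cos φ₁ · sin φ₂ − sin φ₁ · cos φ₂ · cos Δλ )
  = atan2(0.51989, 0.54065) = 43.878° → normalised to [0°, 360°): 43.878°.

43.9°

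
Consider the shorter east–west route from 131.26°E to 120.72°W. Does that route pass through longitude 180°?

Yes

Naïve |-120.72 − 131.26| = 251.98° > 180°, so the shorter arc goes the other way round — across 180°.
Signed shortest Δλ = ((-120.72 − 131.26 + 180) mod 360) − 180 = 108.02°.
Going east by 108.02° from +131.26° passes through 180° before reaching -120.72°.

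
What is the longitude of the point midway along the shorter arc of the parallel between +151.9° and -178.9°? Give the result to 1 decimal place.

+166.5°

Signed shortest Δλ from +151.9° to -178.9° is +29.2°.
Midpoint longitude = +151.9° + (+29.2°)/2 = +151.9° + 14.6° = +166.5°.
(The naïve average (+151.9 + -178.9)/2 = -13.5° is on the wrong side of the globe.)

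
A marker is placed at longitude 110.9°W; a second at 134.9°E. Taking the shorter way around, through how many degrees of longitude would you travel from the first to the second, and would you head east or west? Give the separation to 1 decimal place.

Raw difference: 134.9 − -110.9 = 245.8°.
Normalise into (−180°, 180°]: 245.8° − 360° = -114.2°.
Negative ⇒ the second point lies to the west; separation 114.2°.

114.2° west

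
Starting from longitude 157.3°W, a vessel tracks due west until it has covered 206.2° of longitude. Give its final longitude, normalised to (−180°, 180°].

Start at -157.3°; shift −206.2° → -363.5°.
-363.5° lies outside (−180°, 180°]; add 360° → -3.5°.

3.5°W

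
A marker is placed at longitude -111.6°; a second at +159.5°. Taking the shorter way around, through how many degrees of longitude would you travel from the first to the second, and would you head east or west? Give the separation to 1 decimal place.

88.9° west

Raw difference: 159.5 − -111.6 = 271.1°.
Normalise into (−180°, 180°]: 271.1° − 360° = -88.9°.
Negative ⇒ the second point lies to the west; separation 88.9°.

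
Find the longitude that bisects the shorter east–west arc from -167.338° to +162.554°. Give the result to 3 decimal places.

Signed shortest Δλ from -167.338° to +162.554° is -30.108°.
Midpoint longitude = -167.338° + (-30.108°)/2 = -167.338° − 15.054° = -182.392°.
Normalise into (−180°, 180°]: +177.608°.
(The naïve average (-167.338 + +162.554)/2 = -2.392° is on the wrong side of the globe.)

+177.608°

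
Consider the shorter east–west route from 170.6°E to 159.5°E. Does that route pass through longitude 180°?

No

Signed shortest Δλ = ((159.5 − 170.6 + 180) mod 360) − 180 = -11.1°.
Going west by 11.1° from +170.6° reaches +159.5° without touching 180°.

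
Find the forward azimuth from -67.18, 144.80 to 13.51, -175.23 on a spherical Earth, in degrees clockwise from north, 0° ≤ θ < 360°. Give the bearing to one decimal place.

38.8°

Δλ = -175.23 − 144.80 = -320.03°; wrapped into (−180°, 180°]: 39.97°.
θ = atan2( sin Δλ · cos φ₂ , cos φ₁ · sin φ₂ − sin φ₁ · cos φ₂ · cos Δλ )
  = atan2(0.62461, 0.77745) = 38.779° → normalised to [0°, 360°): 38.779°.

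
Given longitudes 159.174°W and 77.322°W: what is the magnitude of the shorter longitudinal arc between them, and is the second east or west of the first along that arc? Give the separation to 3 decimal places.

Raw difference: -77.322 − -159.174 = 81.852°.
Normalise into (−180°, 180°]: 81.852° stays 81.852°.
Positive ⇒ the second point lies to the east; separation 81.852°.

81.852° east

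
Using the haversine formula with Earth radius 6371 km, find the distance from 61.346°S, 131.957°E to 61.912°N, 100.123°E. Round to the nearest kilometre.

Δλ = 100.123 − 131.957 = -31.834°.
Δφ = 61.912 − -61.346 = 123.258°.
a = sin²(Δφ/2) + cos φ₁ · cos φ₂ · sin²(Δλ/2) = 0.791185.
c = 2·atan2(√a, √(1−a)) = 2.19244 rad → d = 6371·c ≈ 13968.02 km.

13968 km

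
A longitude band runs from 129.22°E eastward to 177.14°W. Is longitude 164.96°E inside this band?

Band width going east from +129.22° to -177.14°: ((-177.14 − 129.22) mod 360) = 53.64°.
Offset of +164.96° east of the west edge: ((164.96 − 129.22) mod 360) = 35.74°.
35.74° ≤ 53.64° ⇒ inside.

Yes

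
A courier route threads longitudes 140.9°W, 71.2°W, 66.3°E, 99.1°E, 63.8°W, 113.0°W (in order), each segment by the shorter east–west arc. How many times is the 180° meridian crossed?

Leg 1: -140.9° → -71.2°, shortest Δλ = 69.7° (east) — does not cross 180°.
Leg 2: -71.2° → +66.3°, shortest Δλ = 137.5° (east) — does not cross 180°.
Leg 3: +66.3° → +99.1°, shortest Δλ = 32.8° (east) — does not cross 180°.
Leg 4: +99.1° → -63.8°, shortest Δλ = -162.9° (west) — does not cross 180°.
Leg 5: -63.8° → -113.0°, shortest Δλ = -49.2° (west) — does not cross 180°.
Total crossings: 0.

0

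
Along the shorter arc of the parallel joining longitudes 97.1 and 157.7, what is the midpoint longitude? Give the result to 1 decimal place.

Signed shortest Δλ from +97.1° to +157.7° is +60.6°.
Midpoint longitude = +97.1° + (+60.6°)/2 = +97.1° + 30.3° = +127.4°.

+127.4°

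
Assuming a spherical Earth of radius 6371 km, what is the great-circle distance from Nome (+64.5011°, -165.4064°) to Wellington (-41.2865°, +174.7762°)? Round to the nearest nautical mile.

Δλ = 174.7762 − -165.4064 = 340.1826°; wrapped into (−180°, 180°]: -19.8174°.
Δφ = -41.2865 − 64.5011 = -105.7876°.
a = sin²(Δφ/2) + cos φ₁ · cos φ₂ · sin²(Δλ/2) = 0.645615.
c = 2·atan2(√a, √(1−a)) = 1.86631 rad → d = 6371·c ≈ 11890.25 km ≈ 6420.22 nmi.

6420 nmi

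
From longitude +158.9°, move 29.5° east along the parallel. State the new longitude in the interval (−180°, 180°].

-171.6°

Start at +158.9°; shift +29.5° → +188.4°.
+188.4° lies outside (−180°, 180°]; subtract 360° → -171.6°.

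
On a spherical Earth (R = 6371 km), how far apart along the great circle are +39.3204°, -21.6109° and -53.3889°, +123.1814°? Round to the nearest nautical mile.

9146 nmi

Δλ = 123.1814 − -21.6109 = 144.7923°.
Δφ = -53.3889 − 39.3204 = -92.7093°.
a = sin²(Δφ/2) + cos φ₁ · cos φ₂ · sin²(Δλ/2) = 0.942803.
c = 2·atan2(√a, √(1−a)) = 2.65859 rad → d = 6371·c ≈ 16937.91 km ≈ 9145.74 nmi.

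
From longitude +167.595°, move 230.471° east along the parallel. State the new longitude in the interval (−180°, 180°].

+38.066°

Start at +167.595°; shift +230.471° → +398.066°.
+398.066° lies outside (−180°, 180°]; subtract 360° → +38.066°.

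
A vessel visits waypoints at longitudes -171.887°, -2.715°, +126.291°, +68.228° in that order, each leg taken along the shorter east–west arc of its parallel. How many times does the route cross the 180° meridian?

0

Leg 1: -171.887° → -2.715°, shortest Δλ = 169.172° (east) — does not cross 180°.
Leg 2: -2.715° → +126.291°, shortest Δλ = 129.006° (east) — does not cross 180°.
Leg 3: +126.291° → +68.228°, shortest Δλ = -58.063° (west) — does not cross 180°.
Total crossings: 0.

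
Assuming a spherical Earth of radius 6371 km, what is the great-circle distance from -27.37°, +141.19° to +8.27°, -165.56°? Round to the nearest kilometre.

Δλ = -165.56 − 141.19 = -306.75°; wrapped into (−180°, 180°]: 53.25°.
Δφ = 8.27 − -27.37 = 35.64°.
a = sin²(Δφ/2) + cos φ₁ · cos φ₂ · sin²(Δλ/2) = 0.270153.
c = 2·atan2(√a, √(1−a)) = 1.09315 rad → d = 6371·c ≈ 6964.44 km.

6964 km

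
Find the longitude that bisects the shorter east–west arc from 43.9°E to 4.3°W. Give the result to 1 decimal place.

Signed shortest Δλ from +43.9° to -4.3° is -48.2°.
Midpoint longitude = +43.9° + (-48.2°)/2 = +43.9° − 24.1° = +19.8°.

19.8°E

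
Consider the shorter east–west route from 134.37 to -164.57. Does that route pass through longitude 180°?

Naïve |-164.57 − 134.37| = 298.94° > 180°, so the shorter arc goes the other way round — across 180°.
Signed shortest Δλ = ((-164.57 − 134.37 + 180) mod 360) − 180 = 61.06°.
Going east by 61.06° from +134.37° passes through 180° before reaching -164.57°.

Yes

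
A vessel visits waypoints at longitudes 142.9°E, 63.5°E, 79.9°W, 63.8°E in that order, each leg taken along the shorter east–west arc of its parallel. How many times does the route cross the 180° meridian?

0

Leg 1: +142.9° → +63.5°, shortest Δλ = -79.4° (west) — does not cross 180°.
Leg 2: +63.5° → -79.9°, shortest Δλ = -143.4° (west) — does not cross 180°.
Leg 3: -79.9° → +63.8°, shortest Δλ = 143.7° (east) — does not cross 180°.
Total crossings: 0.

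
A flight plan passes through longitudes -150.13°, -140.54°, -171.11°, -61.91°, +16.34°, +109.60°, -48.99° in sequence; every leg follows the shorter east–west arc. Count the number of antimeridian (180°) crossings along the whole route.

0

Leg 1: -150.13° → -140.54°, shortest Δλ = 9.59° (east) — does not cross 180°.
Leg 2: -140.54° → -171.11°, shortest Δλ = -30.57° (west) — does not cross 180°.
Leg 3: -171.11° → -61.91°, shortest Δλ = 109.2° (east) — does not cross 180°.
Leg 4: -61.91° → +16.34°, shortest Δλ = 78.25° (east) — does not cross 180°.
Leg 5: +16.34° → +109.60°, shortest Δλ = 93.26° (east) — does not cross 180°.
Leg 6: +109.60° → -48.99°, shortest Δλ = -158.59° (west) — does not cross 180°.
Total crossings: 0.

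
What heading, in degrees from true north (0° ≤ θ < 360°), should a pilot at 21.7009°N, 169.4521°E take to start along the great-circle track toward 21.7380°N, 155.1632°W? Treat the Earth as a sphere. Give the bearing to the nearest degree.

83°

Δλ = -155.1632 − 169.4521 = -324.6153°; wrapped into (−180°, 180°]: 35.3847°.
θ = atan2( sin Δλ · cos φ₂ , cos φ₁ · sin φ₂ − sin φ₁ · cos φ₂ · cos Δλ )
  = atan2(0.53788, 0.06409) = 83.205° → normalised to [0°, 360°): 83.205°.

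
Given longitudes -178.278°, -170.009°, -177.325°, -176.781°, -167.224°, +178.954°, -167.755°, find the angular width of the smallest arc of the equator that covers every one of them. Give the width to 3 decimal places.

Sort the longitudes: -178.278°, -177.325°, -176.781°, -170.009°, -167.755°, -167.224°, +178.954°.
Eastward gaps between consecutive values (wrapping around): 0.953°, 0.544°, 6.772°, 2.254°, 0.531°, 346.178°, 2.768°.
Largest gap = 346.178° ⇒ minimal covering band is its complement: 360° − 346.178° = 13.822°.
Band runs from +178.954° eastward to -167.224°, crossing the antimeridian.

13.822°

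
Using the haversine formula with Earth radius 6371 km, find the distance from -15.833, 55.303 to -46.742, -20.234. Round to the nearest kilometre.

Δλ = -20.234 − 55.303 = -75.537°.
Δφ = -46.742 − -15.833 = -30.909°.
a = sin²(Δφ/2) + cos φ₁ · cos φ₂ · sin²(Δλ/2) = 0.318321.
c = 2·atan2(√a, √(1−a)) = 1.19893 rad → d = 6371·c ≈ 7638.36 km.

7638 km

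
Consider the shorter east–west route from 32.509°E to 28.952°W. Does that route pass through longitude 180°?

Signed shortest Δλ = ((-28.952 − 32.509 + 180) mod 360) − 180 = -61.461°.
Going west by 61.461° from +32.509° reaches -28.952° without touching 180°.

No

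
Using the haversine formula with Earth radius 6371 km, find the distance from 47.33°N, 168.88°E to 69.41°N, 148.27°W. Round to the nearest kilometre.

Δλ = -148.27 − 168.88 = -317.15°; wrapped into (−180°, 180°]: 42.85°.
Δφ = 69.41 − 47.33 = 22.08°.
a = sin²(Δφ/2) + cos φ₁ · cos φ₂ · sin²(Δλ/2) = 0.068475.
c = 2·atan2(√a, √(1−a)) = 0.52952 rad → d = 6371·c ≈ 3373.56 km.

3374 km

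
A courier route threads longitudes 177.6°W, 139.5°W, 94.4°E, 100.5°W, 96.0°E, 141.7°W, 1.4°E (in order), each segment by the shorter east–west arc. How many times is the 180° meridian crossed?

Leg 1: -177.6° → -139.5°, shortest Δλ = 38.1° (east) — does not cross 180°.
Leg 2: -139.5° → +94.4°, shortest Δλ = -126.1° (west) — crosses 180°.
Leg 3: +94.4° → -100.5°, shortest Δλ = 165.1° (east) — crosses 180°.
Leg 4: -100.5° → +96.0°, shortest Δλ = -163.5° (west) — crosses 180°.
Leg 5: +96.0° → -141.7°, shortest Δλ = 122.3° (east) — crosses 180°.
Leg 6: -141.7° → +1.4°, shortest Δλ = 143.1° (east) — does not cross 180°.
Total crossings: 4.

4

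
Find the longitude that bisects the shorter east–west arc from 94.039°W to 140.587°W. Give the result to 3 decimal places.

Signed shortest Δλ from -94.039° to -140.587° is -46.548°.
Midpoint longitude = -94.039° + (-46.548°)/2 = -94.039° − 23.274° = -117.313°.

117.313°W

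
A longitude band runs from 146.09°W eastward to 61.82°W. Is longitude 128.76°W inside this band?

Band width going east from -146.09° to -61.82°: ((-61.82 − -146.09) mod 360) = 84.27°.
Offset of -128.76° east of the west edge: ((-128.76 − -146.09) mod 360) = 17.33°.
17.33° ≤ 84.27° ⇒ inside.

Yes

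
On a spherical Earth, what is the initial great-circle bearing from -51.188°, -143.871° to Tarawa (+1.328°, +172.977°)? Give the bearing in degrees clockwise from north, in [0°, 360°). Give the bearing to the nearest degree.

Δλ = 172.977 − -143.871 = 316.848°; wrapped into (−180°, 180°]: -43.152°.
θ = atan2( sin Δλ · cos φ₂ , cos φ₁ · sin φ₂ − sin φ₁ · cos φ₂ · cos Δλ )
  = atan2(-0.68375, 0.58284) = -49.555° → normalised to [0°, 360°): 310.445°.

310°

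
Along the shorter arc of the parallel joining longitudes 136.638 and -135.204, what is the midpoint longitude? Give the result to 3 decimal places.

Signed shortest Δλ from +136.638° to -135.204° is +88.158°.
Midpoint longitude = +136.638° + (+88.158°)/2 = +136.638° + 44.079° = +180.717°.
Normalise into (−180°, 180°]: -179.283°.
(The naïve average (+136.638 + -135.204)/2 = 0.717° is on the wrong side of the globe.)

-179.283°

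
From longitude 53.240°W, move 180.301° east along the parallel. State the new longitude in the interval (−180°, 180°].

Start at -53.240°; shift +180.301° → +127.061°.
+127.061° already lies in (−180°, 180°].

127.061°E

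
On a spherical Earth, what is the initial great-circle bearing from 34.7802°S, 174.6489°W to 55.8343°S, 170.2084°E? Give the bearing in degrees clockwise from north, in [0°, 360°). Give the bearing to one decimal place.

Δλ = 170.2084 − -174.6489 = 344.8573°; wrapped into (−180°, 180°]: -15.1427°.
θ = atan2( sin Δλ · cos φ₂ , cos φ₁ · sin φ₂ − sin φ₁ · cos φ₂ · cos Δλ )
  = atan2(-0.14670, -0.37037) = -158.392° → normalised to [0°, 360°): 201.608°.

201.6°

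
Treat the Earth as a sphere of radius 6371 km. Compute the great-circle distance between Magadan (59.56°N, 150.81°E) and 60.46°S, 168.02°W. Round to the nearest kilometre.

Δλ = -168.02 − 150.81 = -318.83°; wrapped into (−180°, 180°]: 41.17°.
Δφ = -60.46 − 59.56 = -120.02°.
a = sin²(Δφ/2) + cos φ₁ · cos φ₂ · sin²(Δλ/2) = 0.781030.
c = 2·atan2(√a, √(1−a)) = 2.16767 rad → d = 6371·c ≈ 13810.23 km.

13810 km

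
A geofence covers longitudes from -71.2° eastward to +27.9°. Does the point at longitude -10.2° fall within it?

Band width going east from -71.2° to +27.9°: ((27.9 − -71.2) mod 360) = 99.1°.
Offset of -10.2° east of the west edge: ((-10.2 − -71.2) mod 360) = 61.0°.
61.0° ≤ 99.1° ⇒ inside.

Yes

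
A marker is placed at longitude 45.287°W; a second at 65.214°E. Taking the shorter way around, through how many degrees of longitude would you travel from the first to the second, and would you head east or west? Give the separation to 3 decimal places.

Raw difference: 65.214 − -45.287 = 110.501°.
Normalise into (−180°, 180°]: 110.501° stays 110.501°.
Positive ⇒ the second point lies to the east; separation 110.501°.

110.501° east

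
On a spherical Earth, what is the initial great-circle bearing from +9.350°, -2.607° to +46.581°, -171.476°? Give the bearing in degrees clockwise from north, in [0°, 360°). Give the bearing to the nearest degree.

351°

Δλ = -171.476 − -2.607 = -168.869°.
θ = atan2( sin Δλ · cos φ₂ , cos φ₁ · sin φ₂ − sin φ₁ · cos φ₂ · cos Δλ )
  = atan2(-0.13269, 0.82626) = -9.123° → normalised to [0°, 360°): 350.877°.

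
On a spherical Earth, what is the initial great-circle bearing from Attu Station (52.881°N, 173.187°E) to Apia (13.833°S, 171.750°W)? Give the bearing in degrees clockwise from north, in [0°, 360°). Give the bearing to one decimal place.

Δλ = -171.750 − 173.187 = -344.937°; wrapped into (−180°, 180°]: 15.063°.
θ = atan2( sin Δλ · cos φ₂ , cos φ₁ · sin φ₂ − sin φ₁ · cos φ₂ · cos Δλ )
  = atan2(0.25234, -0.89194) = 164.203° → normalised to [0°, 360°): 164.203°.

164.2°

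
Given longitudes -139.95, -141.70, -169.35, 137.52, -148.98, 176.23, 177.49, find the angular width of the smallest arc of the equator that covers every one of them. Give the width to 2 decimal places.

Sort the longitudes: -169.35°, -148.98°, -141.70°, -139.95°, +137.52°, +176.23°, +177.49°.
Eastward gaps between consecutive values (wrapping around): 20.37°, 7.28°, 1.75°, 277.47°, 38.71°, 1.26°, 13.16°.
Largest gap = 277.47° ⇒ minimal covering band is its complement: 360° − 277.47° = 82.53°.
Band runs from +137.52° eastward to -139.95°, crossing the antimeridian.

82.53°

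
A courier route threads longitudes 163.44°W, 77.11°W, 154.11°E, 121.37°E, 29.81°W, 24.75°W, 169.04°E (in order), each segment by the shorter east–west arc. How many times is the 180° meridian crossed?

2

Leg 1: -163.44° → -77.11°, shortest Δλ = 86.33° (east) — does not cross 180°.
Leg 2: -77.11° → +154.11°, shortest Δλ = -128.78° (west) — crosses 180°.
Leg 3: +154.11° → +121.37°, shortest Δλ = -32.74° (west) — does not cross 180°.
Leg 4: +121.37° → -29.81°, shortest Δλ = -151.18° (west) — does not cross 180°.
Leg 5: -29.81° → -24.75°, shortest Δλ = 5.06° (east) — does not cross 180°.
Leg 6: -24.75° → +169.04°, shortest Δλ = -166.21° (west) — crosses 180°.
Total crossings: 2.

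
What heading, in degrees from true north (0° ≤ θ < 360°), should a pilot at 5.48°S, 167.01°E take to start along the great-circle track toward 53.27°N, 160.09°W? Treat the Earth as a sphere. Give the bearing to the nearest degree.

Δλ = -160.09 − 167.01 = -327.10°; wrapped into (−180°, 180°]: 32.90°.
θ = atan2( sin Δλ · cos φ₂ , cos φ₁ · sin φ₂ − sin φ₁ · cos φ₂ · cos Δλ )
  = atan2(0.32484, 0.84575) = 21.011° → normalised to [0°, 360°): 21.011°.

21°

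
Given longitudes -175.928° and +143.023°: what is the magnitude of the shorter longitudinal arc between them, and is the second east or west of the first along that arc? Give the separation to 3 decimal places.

Raw difference: 143.023 − -175.928 = 318.951°.
Normalise into (−180°, 180°]: 318.951° − 360° = -41.049°.
Negative ⇒ the second point lies to the west; separation 41.049°.

41.049° west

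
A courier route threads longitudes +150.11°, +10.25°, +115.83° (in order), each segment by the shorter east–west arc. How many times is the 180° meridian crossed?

Leg 1: +150.11° → +10.25°, shortest Δλ = -139.86° (west) — does not cross 180°.
Leg 2: +10.25° → +115.83°, shortest Δλ = 105.58° (east) — does not cross 180°.
Total crossings: 0.

0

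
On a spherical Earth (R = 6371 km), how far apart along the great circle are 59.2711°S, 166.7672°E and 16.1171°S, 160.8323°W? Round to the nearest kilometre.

5474 km

Δλ = -160.8323 − 166.7672 = -327.5995°; wrapped into (−180°, 180°]: 32.4005°.
Δφ = -16.1171 − -59.2711 = 43.1540°.
a = sin²(Δφ/2) + cos φ₁ · cos φ₂ · sin²(Δλ/2) = 0.173451.
c = 2·atan2(√a, √(1−a)) = 0.85913 rad → d = 6371·c ≈ 5473.51 km.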